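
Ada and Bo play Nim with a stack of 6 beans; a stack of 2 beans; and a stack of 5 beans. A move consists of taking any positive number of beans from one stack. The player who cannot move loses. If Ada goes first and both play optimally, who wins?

Ada wins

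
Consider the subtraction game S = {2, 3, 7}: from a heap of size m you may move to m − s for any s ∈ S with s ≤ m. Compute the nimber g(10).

0

Build the Grundy sequence with g(k) = mex{g(k−s) : s ∈ {2, 3, 7}, s ≤ k}:
k:     0  1  2  3  4  5  6  7  8  9 10
g(k):  0  0  1  1  2  0  0  1  1  2  0
So g(10) = 0.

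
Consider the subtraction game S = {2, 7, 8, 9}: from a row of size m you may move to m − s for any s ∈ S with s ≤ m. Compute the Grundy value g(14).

3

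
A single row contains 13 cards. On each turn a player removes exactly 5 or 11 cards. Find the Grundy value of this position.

2

Grundy values for subtraction set {5, 11}:
k:     0  1  2  3  4  5  6  7  8  9 10 11 12 13
g(k):  0  0  0  0  0  1  1  1  1  1  0  2  2  2
So g(13) = 2.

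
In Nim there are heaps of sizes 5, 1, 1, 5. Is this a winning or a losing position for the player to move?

Losing position

Write each in binary and XOR column by column:
  101  (5)
  001  (1)
  001  (1)
  101  (5)
  ---
  000  (0)
The nim-sum is 0, so this is a P-position: the player to move is in a losing position under optimal play.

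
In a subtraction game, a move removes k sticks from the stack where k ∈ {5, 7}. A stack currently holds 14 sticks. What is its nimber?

Build the Grundy sequence with g(k) = mex{g(k−s) : s ∈ {5, 7}, s ≤ k}:
k:     0  1  2  3  4  5  6  7  8  9 10 11 12 13 14
g(k):  0  0  0  0  0  1  1  1  1  1  2  2  0  0  0
So g(14) = 0.

0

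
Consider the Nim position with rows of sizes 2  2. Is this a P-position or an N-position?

P-position

Bitwise XOR of the heap sizes:
  10  (2)
  10  (2)
  --
  00  (0)
The nim-sum is 0, so this is a P-position: the player to move is in a losing position under optimal play.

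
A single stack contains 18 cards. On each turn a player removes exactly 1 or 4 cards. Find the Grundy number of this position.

1

Grundy values for subtraction set {1, 4}:
k:     0  1  2  3  4  5  6  7  8  9 10 11 12 13 14 15 16 17 18
g(k):  0  1  0  1  2  0  1  0  1  2  0  1  0  1  2  0  1  0  1
So g(18) = 1.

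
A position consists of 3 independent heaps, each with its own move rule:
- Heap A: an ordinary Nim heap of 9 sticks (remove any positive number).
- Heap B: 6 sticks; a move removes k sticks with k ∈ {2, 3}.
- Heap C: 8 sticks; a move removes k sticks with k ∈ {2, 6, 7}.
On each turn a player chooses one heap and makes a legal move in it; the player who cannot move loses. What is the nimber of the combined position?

11

Heap A is a plain Nim heap of size 9, so its Grundy value is 9.
Build the Grundy sequence for heap B with g(k) = mex{g(k−s) : s ∈ {2, 3}, s ≤ k}:
k:     0  1  2  3  4  5  6
g(k):  0  0  1  1  2  0  0
So g(6) = 0.
Grundy values for heap C (subtraction set {2, 6, 7}):
k:     0  1  2  3  4  5  6  7  8
g(k):  0  0  1  1  0  0  1  1  2
So g(8) = 2.
The value of a disjunctive sum is the nim-sum of the parts.
Combined value = 9 XOR 0 XOR 2 = 11.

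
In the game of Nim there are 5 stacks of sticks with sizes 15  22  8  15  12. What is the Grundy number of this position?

18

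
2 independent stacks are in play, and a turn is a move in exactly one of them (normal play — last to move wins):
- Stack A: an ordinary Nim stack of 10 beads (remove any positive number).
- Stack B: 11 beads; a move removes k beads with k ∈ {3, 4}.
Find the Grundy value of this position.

Stack A is a plain Nim stack of size 10, so its Grundy value is 10.
Build the Grundy sequence for stack B with g(k) = mex{g(k−s) : s ∈ {3, 4}, s ≤ k}:
k:     0  1  2  3  4  5  6  7  8  9 10 11
g(k):  0  0  0  1  1  1  2  0  0  0  1  1
So g(11) = 1.
By the Sprague-Grundy theorem, the Grundy value of a sum of independent games is the XOR of the component values.
Combined value = 10 ⊕ 1 = 11.

11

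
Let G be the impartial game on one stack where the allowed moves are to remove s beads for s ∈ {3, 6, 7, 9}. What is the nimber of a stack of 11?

3

Build the Grundy sequence with g(k) = mex{g(k−s) : s ∈ {3, 6, 7, 9}, s ≤ k}:
g(0) = mex{} = 0
g(1) = mex{} = 0
g(2) = mex{} = 0
g(3) = mex{0} = 1
g(4) = mex{0} = 1
g(5) = mex{0} = 1
g(6) = mex{0,1} = 2
g(7) = mex{0,1} = 2
g(8) = mex{0,1} = 2
g(9) = mex{0,1,2} = 3
g(10) = mex{0,1,2} = 3
g(11) = mex{0,1,2} = 3
So g(11) = 3.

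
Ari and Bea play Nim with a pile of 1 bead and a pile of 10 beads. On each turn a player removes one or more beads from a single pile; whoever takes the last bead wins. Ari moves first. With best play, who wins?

Ari wins

Nim-sum: 1 ^ 10 = 11.
The nim-sum is 11 ≠ 0, so this is an N-position: the player to move can win; Ari has a winning move.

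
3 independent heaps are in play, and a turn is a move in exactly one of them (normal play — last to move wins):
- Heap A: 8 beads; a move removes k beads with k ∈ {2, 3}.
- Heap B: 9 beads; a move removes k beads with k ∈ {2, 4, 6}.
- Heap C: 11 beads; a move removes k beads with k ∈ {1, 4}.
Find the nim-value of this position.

0

For heap A, compute g(0), g(1), … with moves {2, 3}:
g(0) = mex{} = 0
g(1) = mex{} = 0
g(2) = mex{0} = 1
g(3) = mex{0} = 1
g(4) = mex{0,1} = 2
g(5) = mex{1} = 0
g(6) = mex{1,2} = 0
g(7) = mex{0,2} = 1
g(8) = mex{0} = 1
So g(8) = 1.
For heap B, compute g(0), g(1), … with moves {2, 4, 6}:
g(0) = mex{} = 0
g(1) = mex{} = 0
g(2) = mex{0} = 1
g(3) = mex{0} = 1
g(4) = mex{0,1} = 2
g(5) = mex{0,1} = 2
g(6) = mex{0,1,2} = 3
g(7) = mex{0,1,2} = 3
g(8) = mex{1,2,3} = 0
g(9) = mex{1,2,3} = 0
So g(9) = 0.
For heap C, compute g(0), g(1), … with moves {1, 4}:
k:     0  1  2  3  4  5  6  7  8  9 10 11
g(k):  0  1  0  1  2  0  1  0  1  2  0  1
So g(11) = 1.
The value of a disjunctive sum is the nim-sum of the parts.
Combined value = 1 XOR 0 XOR 1 = 0.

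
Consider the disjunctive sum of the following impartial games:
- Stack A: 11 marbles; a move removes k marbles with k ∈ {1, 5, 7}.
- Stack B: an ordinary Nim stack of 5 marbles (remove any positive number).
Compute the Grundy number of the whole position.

4

Build the Grundy sequence for stack A with g(k) = mex{g(k−s) : s ∈ {1, 5, 7}, s ≤ k}:
g(0) = mex{} = 0
g(1) = mex{0} = 1
g(2) = mex{1} = 0
g(3) = mex{0} = 1
g(4) = mex{1} = 0
g(5) = mex{0} = 1
g(6) = mex{1} = 0
g(7) = mex{0} = 1
g(8) = mex{1} = 0
g(9) = mex{0} = 1
g(10) = mex{1} = 0
g(11) = mex{0} = 1
So g(11) = 1.
Stack B is a plain Nim stack of size 5, so its Grundy value is 5.
By the Sprague-Grundy theorem, the Grundy value of a sum of independent games is the XOR of the component values.
Combined value = 1 XOR 5 = 4.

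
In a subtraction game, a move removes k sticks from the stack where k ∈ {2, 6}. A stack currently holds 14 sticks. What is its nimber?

Grundy values for subtraction set {2, 6}:
k:     0  1  2  3  4  5  6  7  8  9 10 11 12 13 14
g(k):  0  0  1  1  0  0  1  1  0  0  1  1  0  0  1
So g(14) = 1.

1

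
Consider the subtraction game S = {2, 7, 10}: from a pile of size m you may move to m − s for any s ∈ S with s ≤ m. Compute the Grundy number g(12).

2

Build the Grundy sequence with g(k) = mex{g(k−s) : s ∈ {2, 7, 10}, s ≤ k}:
k:     0  1  2  3  4  5  6  7  8  9 10 11 12
g(k):  0  0  1  1  0  0  1  1  2  0  3  1  2
So g(12) = 2.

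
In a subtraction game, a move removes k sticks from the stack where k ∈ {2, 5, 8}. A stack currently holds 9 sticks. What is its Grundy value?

1

Build the Grundy sequence with g(k) = mex{g(k−s) : s ∈ {2, 5, 8}, s ≤ k}:
k:     0  1  2  3  4  5  6  7  8  9
g(k):  0  0  1  1  0  2  1  0  2  1
So g(9) = 1.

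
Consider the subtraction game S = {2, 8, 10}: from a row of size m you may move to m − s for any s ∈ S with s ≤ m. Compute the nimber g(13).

Grundy values for subtraction set {2, 8, 10}:
k:     0  1  2  3  4  5  6  7  8  9 10 11 12 13
g(k):  0  0  1  1  0  0  1  1  2  2  3  3  2  2
So g(13) = 2.

2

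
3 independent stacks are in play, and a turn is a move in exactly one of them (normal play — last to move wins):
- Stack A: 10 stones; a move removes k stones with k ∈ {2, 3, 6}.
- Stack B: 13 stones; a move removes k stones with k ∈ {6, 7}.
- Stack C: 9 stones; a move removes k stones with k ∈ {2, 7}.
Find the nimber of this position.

0

Grundy values for stack A (subtraction set {2, 3, 6}):
k:     0  1  2  3  4  5  6  7  8  9 10
g(k):  0  0  1  1  2  0  3  1  2  0  0
So g(10) = 0.
Build the Grundy sequence for stack B with g(k) = mex{g(k−s) : s ∈ {6, 7}, s ≤ k}:
g(0) = mex{} = 0
g(1) = mex{} = 0
g(2) = mex{} = 0
g(3) = mex{} = 0
g(4) = mex{} = 0
g(5) = mex{} = 0
g(6) = mex{0} = 1
g(7) = mex{0} = 1
g(8) = mex{0} = 1
g(9) = mex{0} = 1
g(10) = mex{0} = 1
g(11) = mex{0} = 1
g(12) = mex{0,1} = 2
g(13) = mex{1} = 0
So g(13) = 0.
Build the Grundy sequence for stack C with g(k) = mex{g(k−s) : s ∈ {2, 7}, s ≤ k}:
g(0) = mex{} = 0
g(1) = mex{} = 0
g(2) = mex{0} = 1
g(3) = mex{0} = 1
g(4) = mex{1} = 0
g(5) = mex{1} = 0
g(6) = mex{0} = 1
g(7) = mex{0} = 1
g(8) = mex{0,1} = 2
g(9) = mex{1} = 0
So g(9) = 0.
The value of a disjunctive sum is the nim-sum of the parts.
Combined value = 0 XOR 0 XOR 0 = 0.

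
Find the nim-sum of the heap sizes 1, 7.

Compute the nim-sum pairwise:
1 XOR 7 = 6

6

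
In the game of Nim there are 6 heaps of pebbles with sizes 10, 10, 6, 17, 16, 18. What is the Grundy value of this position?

Compute the nim-sum pairwise:
10 XOR 10 = 0
0 XOR 6 = 6
6 XOR 17 = 23
23 XOR 16 = 7
7 XOR 18 = 21

21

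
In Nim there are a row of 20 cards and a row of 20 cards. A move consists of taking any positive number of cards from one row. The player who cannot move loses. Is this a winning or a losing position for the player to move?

Nim-sum: 20 XOR 20 = 0.
The nim-sum is 0, so this is a P-position: the player to move is in a losing position under optimal play.

Losing position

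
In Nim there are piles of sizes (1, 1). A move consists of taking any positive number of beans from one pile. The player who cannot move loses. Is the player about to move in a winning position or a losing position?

Losing position

Nim-sum: 1 ⊕ 1 = 0.
The nim-sum is 0, so this is a P-position: the player to move is in a losing position under optimal play.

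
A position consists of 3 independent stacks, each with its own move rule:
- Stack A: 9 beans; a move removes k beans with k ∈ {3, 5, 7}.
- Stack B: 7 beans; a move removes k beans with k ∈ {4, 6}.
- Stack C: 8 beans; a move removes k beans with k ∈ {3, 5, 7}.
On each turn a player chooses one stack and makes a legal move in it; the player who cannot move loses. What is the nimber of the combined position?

0

For stack A, compute g(0), g(1), … with moves {3, 5, 7}:
g(0) = mex{} = 0
g(1) = mex{} = 0
g(2) = mex{} = 0
g(3) = mex{0} = 1
g(4) = mex{0} = 1
g(5) = mex{0} = 1
g(6) = mex{0,1} = 2
g(7) = mex{0,1} = 2
g(8) = mex{0,1} = 2
g(9) = mex{0,1,2} = 3
So g(9) = 3.
For stack B, compute g(0), g(1), … with moves {4, 6}:
k:     0  1  2  3  4  5  6  7
g(k):  0  0  0  0  1  1  1  1
So g(7) = 1.
For stack C, compute g(0), g(1), … with moves {3, 5, 7}:
g(0) = mex{} = 0
g(1) = mex{} = 0
g(2) = mex{} = 0
g(3) = mex{0} = 1
g(4) = mex{0} = 1
g(5) = mex{0} = 1
g(6) = mex{0,1} = 2
g(7) = mex{0,1} = 2
g(8) = mex{0,1} = 2
So g(8) = 2.
By the Sprague-Grundy theorem, the Grundy value of a sum of independent games is the XOR of the component values.
Combined value = 3 XOR 1 XOR 2 = 0.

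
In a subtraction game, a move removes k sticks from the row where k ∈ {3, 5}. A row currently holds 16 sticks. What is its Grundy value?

0

Compute g(0), g(1), … for moves {3, 5}:
k:     0  1  2  3  4  5  6  7  8  9 10 11 12 13 14 15 16
g(k):  0  0  0  1  1  1  2  2  0  0  0  1  1  1  2  2  0
So g(16) = 0.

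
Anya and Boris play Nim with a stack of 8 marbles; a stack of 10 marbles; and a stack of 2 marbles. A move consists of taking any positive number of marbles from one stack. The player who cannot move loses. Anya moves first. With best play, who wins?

Compute the nim-sum pairwise:
8 ^ 10 = 2
2 ^ 2 = 0
The nim-sum is 0, so this is a P-position: the player to move is in a losing position under optimal play; Anya is about to move from it and so loses — Boris wins.

Boris wins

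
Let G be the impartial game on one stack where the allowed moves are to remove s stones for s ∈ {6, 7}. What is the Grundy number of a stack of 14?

0

Grundy values for subtraction set {6, 7}:
g(0) = mex{} = 0
g(1) = mex{} = 0
g(2) = mex{} = 0
g(3) = mex{} = 0
g(4) = mex{} = 0
g(5) = mex{} = 0
g(6) = mex{0} = 1
g(7) = mex{0} = 1
g(8) = mex{0} = 1
g(9) = mex{0} = 1
g(10) = mex{0} = 1
g(11) = mex{0} = 1
g(12) = mex{0,1} = 2
g(13) = mex{1} = 0
g(14) = mex{1} = 0
So g(14) = 0.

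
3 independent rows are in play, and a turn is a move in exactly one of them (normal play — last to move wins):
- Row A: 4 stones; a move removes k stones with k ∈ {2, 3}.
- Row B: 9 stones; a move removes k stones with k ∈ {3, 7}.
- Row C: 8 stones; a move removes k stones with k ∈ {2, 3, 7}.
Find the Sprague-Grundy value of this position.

Build the Grundy sequence for row A with g(k) = mex{g(k−s) : s ∈ {2, 3}, s ≤ k}:
g(0) = mex{} = 0
g(1) = mex{} = 0
g(2) = mex{0} = 1
g(3) = mex{0} = 1
g(4) = mex{0,1} = 2
So g(4) = 2.
Grundy values for row B (subtraction set {3, 7}):
k:     0  1  2  3  4  5  6  7  8  9
g(k):  0  0  0  1  1  1  0  2  2  1
So g(9) = 1.
Build the Grundy sequence for row C with g(k) = mex{g(k−s) : s ∈ {2, 3, 7}, s ≤ k}:
k:     0  1  2  3  4  5  6  7  8
g(k):  0  0  1  1  2  0  0  1  1
So g(8) = 1.
By the Sprague-Grundy theorem, the Grundy value of a sum of independent games is the XOR of the component values.
Combined value = 2 XOR 1 XOR 1 = 2.

2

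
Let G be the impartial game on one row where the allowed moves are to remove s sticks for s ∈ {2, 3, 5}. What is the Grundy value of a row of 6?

3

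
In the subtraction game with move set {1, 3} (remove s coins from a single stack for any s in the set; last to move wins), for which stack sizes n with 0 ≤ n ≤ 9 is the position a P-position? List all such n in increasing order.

Compute g(0), g(1), … for moves {1, 3}:
k:     0  1  2  3  4  5  6  7  8  9
g(k):  0  1  0  1  0  1  0  1  0  1
The P-positions (g = 0) in 0..9 are 0, 2, 4, 6, 8.

0, 2, 4, 6, 8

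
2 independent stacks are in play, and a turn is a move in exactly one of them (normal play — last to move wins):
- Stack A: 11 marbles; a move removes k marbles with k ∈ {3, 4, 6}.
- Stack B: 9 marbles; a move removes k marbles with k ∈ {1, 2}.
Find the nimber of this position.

Grundy values for stack A (subtraction set {3, 4, 6}):
g(0) = mex{} = 0
g(1) = mex{} = 0
g(2) = mex{} = 0
g(3) = mex{0} = 1
g(4) = mex{0} = 1
g(5) = mex{0} = 1
g(6) = mex{0,1} = 2
g(7) = mex{0,1} = 2
g(8) = mex{0,1} = 2
g(9) = mex{1,2} = 0
g(10) = mex{1,2} = 0
g(11) = mex{1,2} = 0
So g(11) = 0.
For stack B, compute g(0), g(1), … with moves {1, 2}:
g(0) = mex{} = 0
g(1) = mex{0} = 1
g(2) = mex{0,1} = 2
g(3) = mex{1,2} = 0
g(4) = mex{0,2} = 1
g(5) = mex{0,1} = 2
g(6) = mex{1,2} = 0
g(7) = mex{0,2} = 1
g(8) = mex{0,1} = 2
g(9) = mex{1,2} = 0
So g(9) = 0.
The value of a disjunctive sum is the nim-sum of the parts.
Combined value = 0 ⊕ 0 = 0.

0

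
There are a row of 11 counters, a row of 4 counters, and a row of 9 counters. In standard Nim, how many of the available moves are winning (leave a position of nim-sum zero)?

1

Nim-sum: 11 XOR 4 XOR 9 = 6.
The overall nim-sum is X = 6. A row of size p has a winning move iff p XOR X < p (reduce it to p XOR X).
  11: 11 XOR 6 = 13 ≥ 11 — no move.
  4: 4 XOR 6 = 2 < 4 — winning move (to 2).
  9: 9 XOR 6 = 15 ≥ 9 — no move.
That gives 1 winning move.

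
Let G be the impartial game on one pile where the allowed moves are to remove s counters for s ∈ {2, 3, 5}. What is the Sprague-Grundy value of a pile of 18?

Compute g(0), g(1), … for moves {2, 3, 5}:
k:     0  1  2  3  4  5  6  7  8  9 10 11 12 13 14 15 16 17 18
g(k):  0  0  1  1  2  2  3  0  0  1  1  2  2  3  0  0  1  1  2
So g(18) = 2.

2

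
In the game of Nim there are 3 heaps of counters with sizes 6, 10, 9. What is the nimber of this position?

5

Nim-sum: 6 ⊕ 10 ⊕ 9 = 5.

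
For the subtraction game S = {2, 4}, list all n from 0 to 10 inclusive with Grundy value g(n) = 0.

0, 1, 6, 7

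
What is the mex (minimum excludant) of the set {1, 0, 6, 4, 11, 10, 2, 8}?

The values 0, 1, 2 are all present; 3 is the first non-negative integer missing from the set.

3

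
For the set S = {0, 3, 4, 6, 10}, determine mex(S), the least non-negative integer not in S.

1

0 is in the set but 1 is not, so the mex is 1.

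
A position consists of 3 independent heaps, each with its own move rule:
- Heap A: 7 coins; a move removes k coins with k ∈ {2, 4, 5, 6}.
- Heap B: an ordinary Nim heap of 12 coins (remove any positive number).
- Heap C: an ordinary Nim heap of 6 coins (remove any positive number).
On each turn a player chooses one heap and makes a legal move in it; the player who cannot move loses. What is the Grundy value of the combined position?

9

Grundy values for heap A (subtraction set {2, 4, 5, 6}):
g(0) = mex{} = 0
g(1) = mex{} = 0
g(2) = mex{0} = 1
g(3) = mex{0} = 1
g(4) = mex{0,1} = 2
g(5) = mex{0,1} = 2
g(6) = mex{0,1,2} = 3
g(7) = mex{0,1,2} = 3
So g(7) = 3.
Heap B is a plain Nim heap of size 12, so its Grundy value is 12.
Heap C is a plain Nim heap of size 6, so its Grundy value is 6.
The value of a disjunctive sum is the nim-sum of the parts.
Combined value = 3 XOR 12 XOR 6 = 9.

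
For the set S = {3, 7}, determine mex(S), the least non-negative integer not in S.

0 is not in the set, so the mex is 0.

0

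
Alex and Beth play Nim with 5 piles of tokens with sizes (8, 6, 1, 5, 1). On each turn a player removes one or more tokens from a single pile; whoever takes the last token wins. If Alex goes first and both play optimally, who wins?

Compute the nim-sum pairwise:
8 ^ 6 = 14
14 ^ 1 = 15
15 ^ 5 = 10
10 ^ 1 = 11
The nim-sum is 11 ≠ 0, so this is an N-position: the player to move can win; Alex has a winning move.

Alex wins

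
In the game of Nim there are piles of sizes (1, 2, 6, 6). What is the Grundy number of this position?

Compute the nim-sum pairwise:
1 ⊕ 2 = 3
3 ⊕ 6 = 5
5 ⊕ 6 = 3

3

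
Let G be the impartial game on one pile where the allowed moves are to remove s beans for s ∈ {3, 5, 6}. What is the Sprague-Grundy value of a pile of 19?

Build the Grundy sequence with g(k) = mex{g(k−s) : s ∈ {3, 5, 6}, s ≤ k}:
k:     0  1  2  3  4  5  6  7  8  9 10 11 12 13 14 15 16 17 18 19
g(k):  0  0  0  1  1  1  2  2  2  0  0  0  1  1  1  2  2  2  0  0
So g(19) = 0.

0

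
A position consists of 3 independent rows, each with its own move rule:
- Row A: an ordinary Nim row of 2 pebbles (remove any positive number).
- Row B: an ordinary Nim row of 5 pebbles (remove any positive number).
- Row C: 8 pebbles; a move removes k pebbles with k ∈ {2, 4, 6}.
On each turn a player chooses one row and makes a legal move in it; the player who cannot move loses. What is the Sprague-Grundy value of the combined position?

Row A is a plain Nim row of size 2, so its Grundy value is 2.
Row B is a plain Nim row of size 5, so its Grundy value is 5.
For row C, compute g(0), g(1), … with moves {2, 4, 6}:
g(0) = mex{} = 0
g(1) = mex{} = 0
g(2) = mex{0} = 1
g(3) = mex{0} = 1
g(4) = mex{0,1} = 2
g(5) = mex{0,1} = 2
g(6) = mex{0,1,2} = 3
g(7) = mex{0,1,2} = 3
g(8) = mex{1,2,3} = 0
So g(8) = 0.
By the Sprague-Grundy theorem, the Grundy value of a sum of independent games is the XOR of the component values.
Combined value = 2 XOR 5 XOR 0 = 7.

7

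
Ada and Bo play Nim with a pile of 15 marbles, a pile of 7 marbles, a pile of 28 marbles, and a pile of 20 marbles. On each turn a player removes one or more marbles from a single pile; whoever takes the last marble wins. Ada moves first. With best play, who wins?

Nim-sum: 15 ⊕ 7 ⊕ 28 ⊕ 20 = 0.
The nim-sum is 0, so this is a P-position: the player to move is in a losing position under optimal play; Ada is about to move from it and so loses — Bo wins.

Bo wins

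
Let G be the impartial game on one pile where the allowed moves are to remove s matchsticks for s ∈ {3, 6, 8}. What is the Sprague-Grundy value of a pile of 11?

Build the Grundy sequence with g(k) = mex{g(k−s) : s ∈ {3, 6, 8}, s ≤ k}:
g(0) = mex{} = 0
g(1) = mex{} = 0
g(2) = mex{} = 0
g(3) = mex{0} = 1
g(4) = mex{0} = 1
g(5) = mex{0} = 1
g(6) = mex{0,1} = 2
g(7) = mex{0,1} = 2
g(8) = mex{0,1} = 2
g(9) = mex{0,1,2} = 3
g(10) = mex{0,1,2} = 3
g(11) = mex{1,2} = 0
So g(11) = 0.

0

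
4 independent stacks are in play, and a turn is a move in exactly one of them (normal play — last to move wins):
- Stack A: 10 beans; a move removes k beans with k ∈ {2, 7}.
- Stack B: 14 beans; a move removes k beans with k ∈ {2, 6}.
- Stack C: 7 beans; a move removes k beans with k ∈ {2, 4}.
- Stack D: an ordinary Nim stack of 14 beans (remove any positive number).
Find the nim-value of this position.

For stack A, compute g(0), g(1), … with moves {2, 7}:
k:     0  1  2  3  4  5  6  7  8  9 10
g(k):  0  0  1  1  0  0  1  1  2  0  0
So g(10) = 0.
Grundy values for stack B (subtraction set {2, 6}):
k:     0  1  2  3  4  5  6  7  8  9 10 11 12 13 14
g(k):  0  0  1  1  0  0  1  1  0  0  1  1  0  0  1
So g(14) = 1.
For stack C, compute g(0), g(1), … with moves {2, 4}:
k:     0  1  2  3  4  5  6  7
g(k):  0  0  1  1  2  2  0  0
So g(7) = 0.
Stack D is a plain Nim stack of size 14, so its Grundy value is 14.
By the Sprague-Grundy theorem, the Grundy value of a sum of independent games is the XOR of the component values.
Combined value = 0 ⊕ 1 ⊕ 0 ⊕ 14 = 15.

15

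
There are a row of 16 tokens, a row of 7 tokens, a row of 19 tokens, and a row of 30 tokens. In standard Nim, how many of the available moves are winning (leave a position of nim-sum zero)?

Bitwise XOR of the heap sizes:
  10000  (16)
  00111  (7)
  10011  (19)
  11110  (30)
  -----
  11010  (26)
The overall nim-sum is X = 26. A row of size p has a winning move iff p XOR X < p (reduce it to p XOR X).
  16: 16 XOR 26 = 10 < 16 — winning move (to 10).
  7: 7 XOR 26 = 29 ≥ 7 — no move.
  19: 19 XOR 26 = 9 < 19 — winning move (to 9).
  30: 30 XOR 26 = 4 < 30 — winning move (to 4).
That gives 3 winning moves.

3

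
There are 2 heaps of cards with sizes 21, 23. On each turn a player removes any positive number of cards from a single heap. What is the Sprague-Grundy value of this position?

2

Compute the nim-sum pairwise:
21 ⊕ 23 = 2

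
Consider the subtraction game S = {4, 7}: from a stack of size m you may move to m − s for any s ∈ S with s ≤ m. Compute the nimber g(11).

0

Compute g(0), g(1), … for moves {4, 7}:
k:     0  1  2  3  4  5  6  7  8  9 10 11
g(k):  0  0  0  0  1  1  1  1  2  2  2  0
So g(11) = 0.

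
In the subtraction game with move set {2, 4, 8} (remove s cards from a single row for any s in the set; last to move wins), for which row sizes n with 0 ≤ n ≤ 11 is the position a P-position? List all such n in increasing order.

Grundy values for subtraction set {2, 4, 8}:
k:     0  1  2  3  4  5  6  7  8  9 10 11
g(k):  0  0  1  1  2  2  0  0  1  1  2  2
The P-positions (g = 0) in 0..11 are 0, 1, 6, 7.

0, 1, 6, 7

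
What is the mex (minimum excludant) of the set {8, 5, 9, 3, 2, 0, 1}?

The values 0, 1, 2, 3 are all present; 4 is the first non-negative integer missing from the set.

4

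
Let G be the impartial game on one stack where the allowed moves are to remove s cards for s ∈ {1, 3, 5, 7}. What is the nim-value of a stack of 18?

0

Grundy values for subtraction set {1, 3, 5, 7}:
k:     0  1  2  3  4  5  6  7  8  9 10 11 12 13 14 15 16 17 18
g(k):  0  1  0  1  0  1  0  1  0  1  0  1  0  1  0  1  0  1  0
So g(18) = 0.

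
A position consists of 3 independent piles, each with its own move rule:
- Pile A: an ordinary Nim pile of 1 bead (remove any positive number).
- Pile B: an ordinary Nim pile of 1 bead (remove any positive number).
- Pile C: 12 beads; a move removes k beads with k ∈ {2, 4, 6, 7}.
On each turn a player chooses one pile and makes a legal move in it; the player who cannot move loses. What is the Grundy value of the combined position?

1

Pile A is a plain Nim pile of size 1, so its Grundy value is 1.
Pile B is a plain Nim pile of size 1, so its Grundy value is 1.
Build the Grundy sequence for pile C with g(k) = mex{g(k−s) : s ∈ {2, 4, 6, 7}, s ≤ k}:
k:     0  1  2  3  4  5  6  7  8  9 10 11 12
g(k):  0  0  1  1  2  2  3  3  4  0  0  1  1
So g(12) = 1.
By the Sprague-Grundy theorem, the Grundy value of a sum of independent games is the XOR of the component values.
Combined value = 1 XOR 1 XOR 1 = 1.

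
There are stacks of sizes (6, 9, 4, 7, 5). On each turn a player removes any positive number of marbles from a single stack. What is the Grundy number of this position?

Write each in binary and XOR column by column:
  0110  (6)
  1001  (9)
  0100  (4)
  0111  (7)
  0101  (5)
  ----
  1001  (9)

9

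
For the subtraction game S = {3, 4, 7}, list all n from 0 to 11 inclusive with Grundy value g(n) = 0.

0, 1, 2, 10, 11

Grundy values for subtraction set {3, 4, 7}:
k:     0  1  2  3  4  5  6  7  8  9 10 11
g(k):  0  0  0  1  1  1  2  2  2  3  0  0
The P-positions (g = 0) in 0..11 are 0, 1, 2, 10, 11.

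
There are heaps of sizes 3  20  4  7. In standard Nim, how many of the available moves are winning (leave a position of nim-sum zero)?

Compute the nim-sum pairwise:
3 ⊕ 20 = 23
23 ⊕ 4 = 19
19 ⊕ 7 = 20
The overall nim-sum is X = 20. A heap of size p has a winning move iff p XOR X < p (reduce it to p XOR X).
  3: 3 XOR 20 = 23 ≥ 3 — no move.
  20: 20 XOR 20 = 0 < 20 — winning move (to 0).
  4: 4 XOR 20 = 16 ≥ 4 — no move.
  7: 7 XOR 20 = 19 ≥ 7 — no move.
That gives 1 winning move.

1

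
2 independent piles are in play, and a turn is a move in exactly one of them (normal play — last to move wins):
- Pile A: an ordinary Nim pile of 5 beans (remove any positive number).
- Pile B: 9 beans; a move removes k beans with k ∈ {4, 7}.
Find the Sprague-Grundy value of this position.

7

Pile A is a plain Nim pile of size 5, so its Grundy value is 5.
For pile B, compute g(0), g(1), … with moves {4, 7}:
g(0) = mex{} = 0
g(1) = mex{} = 0
g(2) = mex{} = 0
g(3) = mex{} = 0
g(4) = mex{0} = 1
g(5) = mex{0} = 1
g(6) = mex{0} = 1
g(7) = mex{0} = 1
g(8) = mex{0,1} = 2
g(9) = mex{0,1} = 2
So g(9) = 2.
By the Sprague-Grundy theorem, the Grundy value of a sum of independent games is the XOR of the component values.
Combined value = 5 ⊕ 2 = 7.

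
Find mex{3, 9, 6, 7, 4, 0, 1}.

The values 0, 1 are all present; 2 is the first non-negative integer missing from the set.

2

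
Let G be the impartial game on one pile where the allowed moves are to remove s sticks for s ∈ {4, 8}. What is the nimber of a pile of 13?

Build the Grundy sequence with g(k) = mex{g(k−s) : s ∈ {4, 8}, s ≤ k}:
k:     0  1  2  3  4  5  6  7  8  9 10 11 12 13
g(k):  0  0  0  0  1  1  1  1  2  2  2  2  0  0
So g(13) = 0.

0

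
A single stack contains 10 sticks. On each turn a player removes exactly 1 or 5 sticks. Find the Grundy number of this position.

Compute g(0), g(1), … for moves {1, 5}:
g(0) = mex{} = 0
g(1) = mex{0} = 1
g(2) = mex{1} = 0
g(3) = mex{0} = 1
g(4) = mex{1} = 0
g(5) = mex{0} = 1
g(6) = mex{1} = 0
g(7) = mex{0} = 1
g(8) = mex{1} = 0
g(9) = mex{0} = 1
g(10) = mex{1} = 0
So g(10) = 0.

0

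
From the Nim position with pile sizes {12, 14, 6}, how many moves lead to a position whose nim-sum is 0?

3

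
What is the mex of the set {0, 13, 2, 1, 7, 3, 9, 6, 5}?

The values 0, 1, 2, 3 are all present; 4 is the first non-negative integer missing from the set.

4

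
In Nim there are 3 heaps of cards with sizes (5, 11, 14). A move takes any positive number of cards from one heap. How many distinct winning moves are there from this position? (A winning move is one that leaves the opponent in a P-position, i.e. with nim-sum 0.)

Compute the nim-sum pairwise:
5 ⊕ 11 = 14
14 ⊕ 14 = 0
The nim-sum is already 0, so every move leaves a nonzero nim-sum — there are no winning moves.

0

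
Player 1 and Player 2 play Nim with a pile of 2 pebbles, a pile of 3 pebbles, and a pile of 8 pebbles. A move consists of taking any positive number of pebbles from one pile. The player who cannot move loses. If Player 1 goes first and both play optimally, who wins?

Compute the nim-sum pairwise:
2 ^ 3 = 1
1 ^ 8 = 9
The nim-sum is 9 ≠ 0, so this is an N-position: the player to move can win; Player 1 has a winning move.

Player 1 wins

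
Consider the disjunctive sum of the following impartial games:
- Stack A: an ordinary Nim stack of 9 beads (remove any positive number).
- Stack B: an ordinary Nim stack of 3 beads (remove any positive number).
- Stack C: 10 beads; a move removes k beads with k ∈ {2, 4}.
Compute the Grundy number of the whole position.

8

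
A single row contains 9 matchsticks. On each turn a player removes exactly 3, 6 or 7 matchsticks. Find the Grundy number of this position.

3

Grundy values for subtraction set {3, 6, 7}:
g(0) = mex{} = 0
g(1) = mex{} = 0
g(2) = mex{} = 0
g(3) = mex{0} = 1
g(4) = mex{0} = 1
g(5) = mex{0} = 1
g(6) = mex{0,1} = 2
g(7) = mex{0,1} = 2
g(8) = mex{0,1} = 2
g(9) = mex{0,1,2} = 3
So g(9) = 3.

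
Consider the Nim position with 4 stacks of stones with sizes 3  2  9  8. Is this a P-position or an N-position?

P-position

Compute the nim-sum pairwise:
3 ⊕ 2 = 1
1 ⊕ 9 = 8
8 ⊕ 8 = 0
The nim-sum is 0, so this is a P-position: the player to move is in a losing position under optimal play.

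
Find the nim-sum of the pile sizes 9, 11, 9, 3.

8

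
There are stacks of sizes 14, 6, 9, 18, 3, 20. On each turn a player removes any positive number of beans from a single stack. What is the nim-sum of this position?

Compute the nim-sum pairwise:
14 XOR 6 = 8
8 XOR 9 = 1
1 XOR 18 = 19
19 XOR 3 = 16
16 XOR 20 = 4

4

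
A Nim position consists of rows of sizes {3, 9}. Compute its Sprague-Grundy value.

10

Compute the nim-sum pairwise:
3 XOR 9 = 10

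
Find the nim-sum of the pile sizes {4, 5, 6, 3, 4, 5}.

Write each in binary and XOR column by column:
  100  (4)
  101  (5)
  110  (6)
  011  (3)
  100  (4)
  101  (5)
  ---
  101  (5)

5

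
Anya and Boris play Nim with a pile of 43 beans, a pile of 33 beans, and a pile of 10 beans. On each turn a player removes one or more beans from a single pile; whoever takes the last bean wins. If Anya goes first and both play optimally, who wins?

Boris wins

Nim-sum: 43 XOR 33 XOR 10 = 0.
The nim-sum is 0, so this is a P-position: the player to move is in a losing position under optimal play; Anya is about to move from it and so loses — Boris wins.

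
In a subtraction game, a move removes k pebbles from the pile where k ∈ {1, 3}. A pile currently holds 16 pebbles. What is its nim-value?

0

Compute g(0), g(1), … for moves {1, 3}:
k:     0  1  2  3  4  5  6  7  8  9 10 11 12 13 14 15 16
g(k):  0  1  0  1  0  1  0  1  0  1  0  1  0  1  0  1  0
So g(16) = 0.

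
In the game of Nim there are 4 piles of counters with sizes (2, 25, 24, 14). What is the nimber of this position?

13

Write each in binary and XOR column by column:
  00010  (2)
  11001  (25)
  11000  (24)
  01110  (14)
  -----
  01101  (13)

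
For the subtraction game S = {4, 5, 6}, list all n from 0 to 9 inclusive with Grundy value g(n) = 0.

0, 1, 2, 3

Build the Grundy sequence with g(k) = mex{g(k−s) : s ∈ {4, 5, 6}, s ≤ k}:
g(0) = mex{} = 0
g(1) = mex{} = 0
g(2) = mex{} = 0
g(3) = mex{} = 0
g(4) = mex{0} = 1
g(5) = mex{0} = 1
g(6) = mex{0} = 1
g(7) = mex{0} = 1
g(8) = mex{0,1} = 2
g(9) = mex{0,1} = 2
The P-positions (g = 0) in 0..9 are 0, 1, 2, 3.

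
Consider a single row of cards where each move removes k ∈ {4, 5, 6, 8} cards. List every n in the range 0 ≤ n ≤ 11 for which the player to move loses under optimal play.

0, 1, 2, 3

Grundy values for subtraction set {4, 5, 6, 8}:
k:     0  1  2  3  4  5  6  7  8  9 10 11
g(k):  0  0  0  0  1  1  1  1  2  2  2  2
The P-positions (g = 0) in 0..11 are 0, 1, 2, 3.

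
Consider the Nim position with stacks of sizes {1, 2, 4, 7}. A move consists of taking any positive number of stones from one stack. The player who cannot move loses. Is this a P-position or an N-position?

Compute the nim-sum pairwise:
1 XOR 2 = 3
3 XOR 4 = 7
7 XOR 7 = 0
The nim-sum is 0, so this is a P-position: the player to move is in a losing position under optimal play.

P-position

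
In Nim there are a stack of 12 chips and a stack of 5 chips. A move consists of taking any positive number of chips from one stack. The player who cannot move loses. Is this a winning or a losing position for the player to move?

Winning position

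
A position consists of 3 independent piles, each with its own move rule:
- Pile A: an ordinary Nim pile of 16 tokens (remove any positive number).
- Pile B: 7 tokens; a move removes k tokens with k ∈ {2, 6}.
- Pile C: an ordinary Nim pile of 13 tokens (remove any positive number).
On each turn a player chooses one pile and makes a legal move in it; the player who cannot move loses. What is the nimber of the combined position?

Pile A is a plain Nim pile of size 16, so its Grundy value is 16.
Grundy values for pile B (subtraction set {2, 6}):
k:     0  1  2  3  4  5  6  7
g(k):  0  0  1  1  0  0  1  1
So g(7) = 1.
Pile C is a plain Nim pile of size 13, so its Grundy value is 13.
The value of a disjunctive sum is the nim-sum of the parts.
Combined value = 16 XOR 1 XOR 13 = 28.

28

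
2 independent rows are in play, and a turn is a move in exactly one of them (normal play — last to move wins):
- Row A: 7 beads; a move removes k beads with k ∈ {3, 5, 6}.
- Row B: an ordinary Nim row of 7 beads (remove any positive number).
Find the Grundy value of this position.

Build the Grundy sequence for row A with g(k) = mex{g(k−s) : s ∈ {3, 5, 6}, s ≤ k}:
k:     0  1  2  3  4  5  6  7
g(k):  0  0  0  1  1  1  2  2
So g(7) = 2.
Row B is a plain Nim row of size 7, so its Grundy value is 7.
By the Sprague-Grundy theorem, the Grundy value of a sum of independent games is the XOR of the component values.
Combined value = 2 ⊕ 7 = 5.

5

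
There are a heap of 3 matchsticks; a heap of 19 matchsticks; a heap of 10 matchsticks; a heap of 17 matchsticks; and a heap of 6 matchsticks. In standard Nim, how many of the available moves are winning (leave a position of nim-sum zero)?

Nim-sum: 3 ^ 19 ^ 10 ^ 17 ^ 6 = 13.
The overall nim-sum is X = 13. A heap of size p has a winning move iff p XOR X < p (reduce it to p XOR X).
  3: 3 XOR 13 = 14 ≥ 3 — no move.
  19: 19 XOR 13 = 30 ≥ 19 — no move.
  10: 10 XOR 13 = 7 < 10 — winning move (to 7).
  17: 17 XOR 13 = 28 ≥ 17 — no move.
  6: 6 XOR 13 = 11 ≥ 6 — no move.
That gives 1 winning move.

1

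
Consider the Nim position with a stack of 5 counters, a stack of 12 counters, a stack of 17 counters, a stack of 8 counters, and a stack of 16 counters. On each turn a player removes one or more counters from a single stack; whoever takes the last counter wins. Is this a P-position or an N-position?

P-position

Write each in binary and XOR column by column:
  00101  (5)
  01100  (12)
  10001  (17)
  01000  (8)
  10000  (16)
  -----
  00000  (0)
The nim-sum is 0, so this is a P-position: the player to move is in a losing position under optimal play.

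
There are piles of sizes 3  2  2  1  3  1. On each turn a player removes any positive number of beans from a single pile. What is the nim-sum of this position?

Nim-sum: 3 XOR 2 XOR 2 XOR 1 XOR 3 XOR 1 = 0.

0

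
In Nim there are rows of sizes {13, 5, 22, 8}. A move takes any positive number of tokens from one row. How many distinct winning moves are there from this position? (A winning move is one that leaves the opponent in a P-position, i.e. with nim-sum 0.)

1

Nim-sum: 13 ⊕ 5 ⊕ 22 ⊕ 8 = 22.
The overall nim-sum is X = 22. A row of size p has a winning move iff p XOR X < p (reduce it to p XOR X).
  13: 13 XOR 22 = 27 ≥ 13 — no move.
  5: 5 XOR 22 = 19 ≥ 5 — no move.
  22: 22 XOR 22 = 0 < 22 — winning move (to 0).
  8: 8 XOR 22 = 30 ≥ 8 — no move.
That gives 1 winning move.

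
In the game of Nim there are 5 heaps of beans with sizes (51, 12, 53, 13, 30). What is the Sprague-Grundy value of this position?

Compute the nim-sum pairwise:
51 XOR 12 = 63
63 XOR 53 = 10
10 XOR 13 = 7
7 XOR 30 = 25

25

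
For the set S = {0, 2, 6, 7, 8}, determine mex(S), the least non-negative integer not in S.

0 is in the set but 1 is not, so the mex is 1.

1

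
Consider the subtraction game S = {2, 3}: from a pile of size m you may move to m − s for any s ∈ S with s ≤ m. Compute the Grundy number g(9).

2

Compute g(0), g(1), … for moves {2, 3}:
g(0) = mex{} = 0
g(1) = mex{} = 0
g(2) = mex{0} = 1
g(3) = mex{0} = 1
g(4) = mex{0,1} = 2
g(5) = mex{1} = 0
g(6) = mex{1,2} = 0
g(7) = mex{0,2} = 1
g(8) = mex{0} = 1
g(9) = mex{0,1} = 2
So g(9) = 2.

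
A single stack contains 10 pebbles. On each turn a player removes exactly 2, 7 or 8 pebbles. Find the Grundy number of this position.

0

Grundy values for subtraction set {2, 7, 8}:
g(0) = mex{} = 0
g(1) = mex{} = 0
g(2) = mex{0} = 1
g(3) = mex{0} = 1
g(4) = mex{1} = 0
g(5) = mex{1} = 0
g(6) = mex{0} = 1
g(7) = mex{0} = 1
g(8) = mex{0,1} = 2
g(9) = mex{0,1} = 2
g(10) = mex{1,2} = 0
So g(10) = 0.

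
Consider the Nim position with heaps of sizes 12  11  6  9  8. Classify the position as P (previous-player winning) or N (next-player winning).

P-position

Write each in binary and XOR column by column:
  1100  (12)
  1011  (11)
  0110  (6)
  1001  (9)
  1000  (8)
  ----
  0000  (0)
The nim-sum is 0, so this is a P-position: the player to move is in a losing position under optimal play.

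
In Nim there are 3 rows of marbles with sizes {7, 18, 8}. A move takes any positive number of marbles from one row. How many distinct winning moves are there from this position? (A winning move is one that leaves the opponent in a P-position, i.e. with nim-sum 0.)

1

Bitwise XOR of the heap sizes:
  00111  (7)
  10010  (18)
  01000  (8)
  -----
  11101  (29)
The overall nim-sum is X = 29. A row of size p has a winning move iff p XOR X < p (reduce it to p XOR X).
  7: 7 XOR 29 = 26 ≥ 7 — no move.
  18: 18 XOR 29 = 15 < 18 — winning move (to 15).
  8: 8 XOR 29 = 21 ≥ 8 — no move.
That gives 1 winning move.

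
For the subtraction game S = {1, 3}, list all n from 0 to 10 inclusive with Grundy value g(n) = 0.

0, 2, 4, 6, 8, 10

Build the Grundy sequence with g(k) = mex{g(k−s) : s ∈ {1, 3}, s ≤ k}:
g(0) = mex{} = 0
g(1) = mex{0} = 1
g(2) = mex{1} = 0
g(3) = mex{0} = 1
g(4) = mex{1} = 0
g(5) = mex{0} = 1
g(6) = mex{1} = 0
g(7) = mex{0} = 1
g(8) = mex{1} = 0
g(9) = mex{0} = 1
g(10) = mex{1} = 0
The P-positions (g = 0) in 0..10 are 0, 2, 4, 6, 8, 10.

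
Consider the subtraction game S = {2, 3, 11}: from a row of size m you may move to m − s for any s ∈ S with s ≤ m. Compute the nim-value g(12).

1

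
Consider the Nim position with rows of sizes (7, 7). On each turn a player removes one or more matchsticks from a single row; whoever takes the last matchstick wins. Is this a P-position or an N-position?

P-position

In binary:
  111  (7)
  111  (7)
  ---
  000  (0)
The nim-sum is 0, so this is a P-position: the player to move is in a losing position under optimal play.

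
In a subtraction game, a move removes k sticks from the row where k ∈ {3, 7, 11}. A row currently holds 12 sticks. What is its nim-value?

2

Compute g(0), g(1), … for moves {3, 7, 11}:
g(0) = mex{} = 0
g(1) = mex{} = 0
g(2) = mex{} = 0
g(3) = mex{0} = 1
g(4) = mex{0} = 1
g(5) = mex{0} = 1
g(6) = mex{1} = 0
g(7) = mex{0,1} = 2
g(8) = mex{0,1} = 2
g(9) = mex{0} = 1
g(10) = mex{1,2} = 0
g(11) = mex{0,1,2} = 3
g(12) = mex{0,1} = 2
So g(12) = 2.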